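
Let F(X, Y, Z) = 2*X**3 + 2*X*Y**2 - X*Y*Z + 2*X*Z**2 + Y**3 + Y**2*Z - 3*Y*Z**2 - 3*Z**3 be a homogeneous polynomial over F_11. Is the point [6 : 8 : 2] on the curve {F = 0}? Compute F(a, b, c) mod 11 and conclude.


F(6,8,2) ≡ 0 (mod 11); P is on the curve.

Evaluate F(6, 8, 2) term-by-term (mod 11).
  2*X**3 ↦ 2·216·1·1 = 432
  2*X*Y**2 ↦ 2·6·64·1 = 768
  -X*Y*Z ↦ -1·6·8·2 = -96
  2*X*Z**2 ↦ 2·6·1·4 = 48
  Y**3 ↦ 1·1·512·1 = 512
  Y**2*Z ↦ 1·1·64·2 = 128
  -3*Y*Z**2 ↦ -3·1·8·4 = -96
  -3*Z**3 ↦ -3·1·1·8 = -24
Sum: F(6, 8, 2) = (432) + (768) + (-96) + (48) + (512) + (128) + (-96) + (-24) = 1672.
Reducing mod 11: 1672 ≡ 0 (mod 11).
Since F(a, b, c) ≡ 0 (mod 11), P lies on the curve.


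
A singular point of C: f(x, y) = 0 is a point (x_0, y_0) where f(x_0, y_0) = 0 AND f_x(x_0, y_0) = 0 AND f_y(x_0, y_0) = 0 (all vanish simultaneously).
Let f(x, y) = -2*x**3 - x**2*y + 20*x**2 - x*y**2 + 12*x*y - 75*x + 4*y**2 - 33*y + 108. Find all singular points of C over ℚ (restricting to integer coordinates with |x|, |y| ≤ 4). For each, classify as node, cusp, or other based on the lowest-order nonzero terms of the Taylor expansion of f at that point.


Singular points: {(3, 3)}; classification: node.

Compute partial derivatives:
  f_x = -6*x**2 - 2*x*y + 40*x - y**2 + 12*y - 75.
  f_y = -x**2 - 2*x*y + 12*x + 8*y - 33.
Scan x_0 ∈ {−4, ..., 4}. For each x_0, f_y(x_0, y) is a polynomial in y; find its integer roots y ∈ {−4, ..., 4}, then test f_x and f at those candidates.
  x = -4: f_y(-4, y) = 16*y - 97; no integer root y with |y| ≤ 4.
  x = -3: f_y(-3, y) = 14*y - 78; no integer root y with |y| ≤ 4.
  x = -2: f_y(-2, y) = 12*y - 61; no integer root y with |y| ≤ 4.
  x = -1: f_y(-1, y) = 10*y - 46; no integer root y with |y| ≤ 4.
  x = 0: f_y(0, y) = 8*y - 33; no integer root y with |y| ≤ 4.
  x = 1: f_y(1, y) = 6*y - 22; no integer root y with |y| ≤ 4.
  x = 2: f_y(2, y) = 4*y - 13; no integer root y with |y| ≤ 4.
  x = 3: f_y(3, y) = 2*y - 6; vanishes at y ∈ {3}. (3, 3): f_x = 0, f = 0 — SINGULAR.
  x = 4: f_y(4, y) = -1; no integer root y with |y| ≤ 4.
Only singular point on the grid: (3, 3).
Classify: substitute x = 3 + u, y = 3 + v and expand: f = -2*u**3 - u**2*v - u**2 - u*v**2 + v**2.
No constant or linear terms (consistent with a singular point). Quadratic part: -u**2 + v**2. Cubic part: -2*u**3 - u**2*v - u*v**2.
The quadratic part v**2 - u**2 = (v − u)(v + u) splits into two distinct linear factors, so there are two distinct tangent lines y − 3 = ±(x − 3) — this is a node (ordinary double point).
Classification: node.


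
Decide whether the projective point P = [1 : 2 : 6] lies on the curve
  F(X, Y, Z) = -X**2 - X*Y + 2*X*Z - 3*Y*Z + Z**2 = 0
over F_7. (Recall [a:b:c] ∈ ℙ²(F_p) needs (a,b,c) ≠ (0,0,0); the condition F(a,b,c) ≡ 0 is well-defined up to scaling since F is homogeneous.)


F(1,2,6) ≡ 2 (mod 7); P is NOT on the curve.

Evaluate F(1, 2, 6) term-by-term (mod 7).
  -X**2 ↦ -1·1·1·1 = -1
  -X*Y ↦ -1·1·2·1 = -2
  2*X*Z ↦ 2·1·1·6 = 12
  -3*Y*Z ↦ -3·1·2·6 = -36
  Z**2 ↦ 1·1·1·36 = 36
Sum: F(1, 2, 6) = (-1) + (-2) + (12) + (-36) + (36) = 9.
Reducing mod 7: 9 ≡ 2 (mod 7).
Since F(a, b, c) ≡ 2 ≠ 0 (mod 7), P does NOT lie on the curve.


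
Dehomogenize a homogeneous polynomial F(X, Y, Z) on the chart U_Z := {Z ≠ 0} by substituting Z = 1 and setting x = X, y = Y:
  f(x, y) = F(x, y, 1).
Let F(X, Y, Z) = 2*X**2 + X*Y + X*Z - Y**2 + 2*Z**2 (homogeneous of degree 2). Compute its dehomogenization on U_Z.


f(x, y) = 2*x**2 + x*y + x - y**2 + 2

On U_Z we set Z = 1. Each monomial c·X^i·Y^j·Z^k in F becomes c·x^i·y^j·1^k = c·x^i·y^j.
Substituting Z = 1: F(X, Y, 1) = 2*x**2 + x*y + x - y**2 + 2.
Note: deg(f) ≤ deg(F) = 2; strict inequality happens when F is divisible by Z (lost terms).


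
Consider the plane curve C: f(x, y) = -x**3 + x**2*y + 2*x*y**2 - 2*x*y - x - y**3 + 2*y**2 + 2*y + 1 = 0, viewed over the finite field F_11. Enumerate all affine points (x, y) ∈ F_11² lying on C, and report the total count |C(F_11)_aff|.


Affine F_11-points: {(1, 3), (2, 2), (2, 7), (2, 8), (3, 4), (3, 7), (3, 8), (4, 10), (5, 2), (6, 2), (6, 3), (6, 9), (7, 1), (7, 3), (8, 9), (8, 10), (9, 0), (9, 10)}; count = 18.

For each of the 121 pairs (x, y) ∈ F_11², evaluate f(x, y) mod 11. Record the zeros.
  x = 0: [0↦1, 1↦4, 2↦5, 3↦9, 4↦10, 5↦2, 6↦1, 7↦1, 8↦7, 9↦2, 10↦2]  zeros at y ∈ ∅
  x = 1: [0↦10, 1↦3, 2↦9, 3↦0, 4↦3, 5↦1, 6↦10, 7↦2, 8↦4, 9↦10, 10↦3]  zeros at y ∈ {3}
  x = 2: [0↦2, 1↦9, 2↦0, 3↦2, 4↦9, 5↦4, 6↦3, 7↦0, 8↦0, 9↦8, 10↦7]  zeros at y ∈ {2, 7, 8}
  x = 3: [0↦4, 1↦5, 2↦5, 3↦9, 4↦0, 5↦5, 6↦7, 7↦0, 8↦0, 9↦1, 10↦8]  zeros at y ∈ {4, 7, 8}
  x = 4: [0↦10, 1↦7, 2↦7, 3↦4, 4↦3, 5↦9, 6↦5, 7↦7, 8↦9, 9↦5, 10↦0]  zeros at y ∈ {10}
  x = 5: [0↦3, 1↦9, 2↦0, 3↦3, 4↦1, 5↦10, 6↦2, 7↦4, 8↦10, 9↦3, 10↦10]  zeros at y ∈ {2}
  x = 6: [0↦10, 1↦5, 2↦0, 3↦0, 4↦10, 5↦2, 6↦3, 7↦7, 8↦8, 9↦0, 10↦10]  zeros at y ∈ {2, 3, 9}
  x = 7: [0↦3, 1↦0, 2↦1, 3↦0, 4↦2, 5↦1, 6↦2, 7↦10, 8↦8, 9↦1, 10↦5]  zeros at y ∈ {1, 3}
  x = 8: [0↦9, 1↦10, 2↦8, 3↦8, 4↦4, 5↦1, 6↦4, 7↦7, 8↦4, 9↦0, 10↦0]  zeros at y ∈ {9, 10}
  x = 9: [0↦0, 1↦7, 2↦4, 3↦7, 4↦10, 5↦7, 6↦3, 7↦3, 8↦1, 9↦2, 10↦0]  zeros at y ∈ {0, 10}
  x = 10: [0↦3, 1↦7, 2↦5, 3↦2, 4↦3, 5↦2, 6↦4, 7↦3, 8↦4, 9↦1, 10↦10]  zeros at y ∈ ∅
Collecting zeros: affine points = {(1, 3), (2, 2), (2, 7), (2, 8), (3, 4), (3, 7), (3, 8), (4, 10), (5, 2), (6, 2), (6, 3), (6, 9), (7, 1), (7, 3), (8, 9), (8, 10), (9, 0), (9, 10)}.
Total count |C(F_11)_aff| = 18.


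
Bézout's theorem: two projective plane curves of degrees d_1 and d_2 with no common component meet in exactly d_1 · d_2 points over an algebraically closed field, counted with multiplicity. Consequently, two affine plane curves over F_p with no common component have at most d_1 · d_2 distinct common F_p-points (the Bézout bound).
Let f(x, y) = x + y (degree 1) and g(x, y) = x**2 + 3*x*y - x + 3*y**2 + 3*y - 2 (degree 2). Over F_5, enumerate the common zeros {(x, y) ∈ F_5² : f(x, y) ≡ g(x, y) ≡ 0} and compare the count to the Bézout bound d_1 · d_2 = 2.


Common zeros: {(1, 4), (3, 2)}; count = 2; Bézout bound = 2.

deg(f) = 1, deg(g) = 2, so Bézout bound = 2.
Scan x ∈ F_5. For each x, list the y ∈ F_5 with f(x, y) ≡ 0 and those with g(x, y) ≡ 0 (mod 5); the common zeros in that column are the intersection.
  x = 0: f ≡ 0 at y ∈ {0}; g ≡ 0 at y ∈ ∅; common: ∅.
  x = 1: f ≡ 0 at y ∈ {4}; g ≡ 0 at y ∈ {4}; common: {4}.
  x = 2: f ≡ 0 at y ∈ {3}; g ≡ 0 at y ∈ {0, 2}; common: ∅.
  x = 3: f ≡ 0 at y ∈ {2}; g ≡ 0 at y ∈ {2, 4}; common: {2}.
  x = 4: f ≡ 0 at y ∈ {1}; g ≡ 0 at y ∈ {0}; common: ∅.
Collecting: common zeros = {(1, 4), (3, 2)}, so the count is 2.
Comparison with the Bézout bound: 2 ≤ 2 = deg(f)·deg(g), as expected for curves with no common component (the bound is attained).


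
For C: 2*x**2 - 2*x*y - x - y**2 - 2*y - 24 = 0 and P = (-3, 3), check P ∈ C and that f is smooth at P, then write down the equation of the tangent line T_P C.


Tangent line at P: -19*x - 2*y - 51 = 0.

Step 1: f(-3, 3) = 0, so P lies on C.
Step 2: partial derivatives
  f_x(x, y) = 4*x - 2*y - 1, f_y(x, y) = -2*x - 2*y - 2.
  f_x(P) = -19, f_y(P) = -2 (gradient nonzero, so P is smooth).
Step 3: tangent line at P: -19·(x − -3) + -2·(y − 3) = 0.
Expanding: -19*x - 2*y - 51 = 0.


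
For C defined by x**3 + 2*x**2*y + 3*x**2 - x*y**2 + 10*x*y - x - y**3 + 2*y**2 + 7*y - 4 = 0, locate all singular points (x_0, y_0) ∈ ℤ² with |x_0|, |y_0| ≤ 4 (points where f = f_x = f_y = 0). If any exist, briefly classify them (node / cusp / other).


Singular points: {(-2, 1)}; classification: node.

Compute partial derivatives:
  f_x = 3*x**2 + 4*x*y + 6*x - y**2 + 10*y - 1.
  f_y = 2*x**2 - 2*x*y + 10*x - 3*y**2 + 4*y + 7.
Scan x_0 ∈ {−4, ..., 4}. For each x_0, f_y(x_0, y) is a polynomial in y; find its integer roots y ∈ {−4, ..., 4}, then test f_x and f at those candidates.
  x = -4: f_y(-4, y) = -3*y**2 + 12*y - 1; no integer root y with |y| ≤ 4.
  x = -3: f_y(-3, y) = -3*y**2 + 10*y - 5; no integer root y with |y| ≤ 4.
  x = -2: f_y(-2, y) = -3*y**2 + 8*y - 5; vanishes at y ∈ {1}. (-2, 1): f_x = 0, f = 0 — SINGULAR.
  x = -1: f_y(-1, y) = -3*y**2 + 6*y - 1; no integer root y with |y| ≤ 4.
  x = 0: f_y(0, y) = -3*y**2 + 4*y + 7; vanishes at y ∈ {-1}. (0, -1): f_x = -12 ≠ 0.
  x = 1: f_y(1, y) = -3*y**2 + 2*y + 19; no integer root y with |y| ≤ 4.
  x = 2: f_y(2, y) = 35 - 3*y**2; no integer root y with |y| ≤ 4.
  x = 3: f_y(3, y) = -3*y**2 - 2*y + 55; no integer root y with |y| ≤ 4.
  x = 4: f_y(4, y) = -3*y**2 - 4*y + 79; no integer root y with |y| ≤ 4.
Only singular point on the grid: (-2, 1).
Classify: substitute x = -2 + u, y = 1 + v and expand: f = u**3 + 2*u**2*v - u**2 - u*v**2 - v**3 + v**2.
No constant or linear terms (consistent with a singular point). Quadratic part: -u**2 + v**2. Cubic part: u**3 + 2*u**2*v - u*v**2 - v**3.
The quadratic part v**2 - u**2 = (v − u)(v + u) splits into two distinct linear factors, so there are two distinct tangent lines y − 1 = ±(x − -2) — this is a node (ordinary double point).
Classification: node.


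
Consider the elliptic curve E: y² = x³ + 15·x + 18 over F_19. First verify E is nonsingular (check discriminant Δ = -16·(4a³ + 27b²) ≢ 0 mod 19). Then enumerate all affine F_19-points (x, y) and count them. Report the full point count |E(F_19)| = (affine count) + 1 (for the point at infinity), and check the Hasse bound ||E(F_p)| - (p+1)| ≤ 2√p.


Affine points = {(4, 3), (4, 16), (5, 3), (5, 16), (6, 1), (6, 18), (8, 2), (8, 17), (10, 3), (10, 16), (12, 8), (12, 11), (13, 4), (13, 15)}; affine count = 14; |E(F_19)| = 15.

Discriminant check: Δ ∝ 4a³ + 27b² = 4·15³ + 27·18² = 4·3375 + 27·324 ≡ 18 (mod 19). Nonzero ⇒ E is nonsingular.
For each x ∈ F_19, compute rhs = x³ + 15·x + 18 mod 19, then count y ∈ F_19 with y² ≡ rhs.
  x = 0: rhs = 18, matching y values: none (0 points).
  x = 1: rhs = 15, matching y values: none (0 points).
  x = 2: rhs = 18, matching y values: none (0 points).
  x = 3: rhs = 14, matching y values: none (0 points).
  x = 4: rhs = 9, matching y values: 3, 16 (2 points).
  x = 5: rhs = 9, matching y values: 3, 16 (2 points).
  x = 6: rhs = 1, matching y values: 1, 18 (2 points).
  x = 7: rhs = 10, matching y values: none (0 points).
  x = 8: rhs = 4, matching y values: 2, 17 (2 points).
  x = 9: rhs = 8, matching y values: none (0 points).
  x = 10: rhs = 9, matching y values: 3, 16 (2 points).
  x = 11: rhs = 13, matching y values: none (0 points).
  x = 12: rhs = 7, matching y values: 8, 11 (2 points).
  x = 13: rhs = 16, matching y values: 4, 15 (2 points).
  x = 14: rhs = 8, matching y values: none (0 points).
  x = 15: rhs = 8, matching y values: none (0 points).
  x = 16: rhs = 3, matching y values: none (0 points).
  x = 17: rhs = 18, matching y values: none (0 points).
  x = 18: rhs = 2, matching y values: none (0 points).
Total affine count: 14.
Full point count |E(F_19)| = 14 + 1 = 15.
Hasse bound: |15 − (19+1)| = |-5| = 5 ≤ 2√19 ≈ 8.7178 ✓.


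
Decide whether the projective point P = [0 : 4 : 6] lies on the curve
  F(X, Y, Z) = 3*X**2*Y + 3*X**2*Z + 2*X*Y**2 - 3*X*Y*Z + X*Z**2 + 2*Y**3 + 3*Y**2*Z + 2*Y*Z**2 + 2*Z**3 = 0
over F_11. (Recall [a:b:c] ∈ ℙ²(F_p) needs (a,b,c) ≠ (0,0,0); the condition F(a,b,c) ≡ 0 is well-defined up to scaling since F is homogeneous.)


F(0,4,6) ≡ 3 (mod 11); P is NOT on the curve.

Evaluate F(0, 4, 6) term-by-term (mod 11).
  3*X**2*Y ↦ 3·0·4·1 = 0
  3*X**2*Z ↦ 3·0·1·6 = 0
  2*X*Y**2 ↦ 2·0·16·1 = 0
  -3*X*Y*Z ↦ -3·0·4·6 = 0
  X*Z**2 ↦ 1·0·1·36 = 0
  2*Y**3 ↦ 2·1·64·1 = 128
  3*Y**2*Z ↦ 3·1·16·6 = 288
  2*Y*Z**2 ↦ 2·1·4·36 = 288
  2*Z**3 ↦ 2·1·1·216 = 432
Sum: F(0, 4, 6) = (0) + (0) + (0) + (0) + (0) + (128) + (288) + (288) + (432) = 1136.
Reducing mod 11: 1136 ≡ 3 (mod 11).
Since F(a, b, c) ≡ 3 ≠ 0 (mod 11), P does NOT lie on the curve.


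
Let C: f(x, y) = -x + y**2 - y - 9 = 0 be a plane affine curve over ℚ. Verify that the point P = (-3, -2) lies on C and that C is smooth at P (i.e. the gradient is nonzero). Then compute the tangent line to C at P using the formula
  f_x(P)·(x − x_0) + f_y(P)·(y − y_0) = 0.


Tangent line at P: -x - 5*y - 13 = 0.

Step 1: f(-3, -2) = 0, so P lies on C.
Step 2: partial derivatives
  f_x(x, y) = -1, f_y(x, y) = 2*y - 1.
  f_x(P) = -1, f_y(P) = -5 (gradient nonzero, so P is smooth).
Step 3: tangent line at P: -1·(x − -3) + -5·(y − -2) = 0.
Expanding: -x - 5*y - 13 = 0.


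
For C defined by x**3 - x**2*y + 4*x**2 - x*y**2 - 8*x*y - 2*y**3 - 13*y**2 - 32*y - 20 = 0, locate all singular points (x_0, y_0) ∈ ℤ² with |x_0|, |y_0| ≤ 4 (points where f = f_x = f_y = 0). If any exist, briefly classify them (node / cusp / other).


Singular points: {(-2, -2)}; classification: cusp.

Compute partial derivatives:
  f_x = 3*x**2 - 2*x*y + 8*x - y**2 - 8*y.
  f_y = -x**2 - 2*x*y - 8*x - 6*y**2 - 26*y - 32.
Scan x_0 ∈ {−4, ..., 4}. For each x_0, f_y(x_0, y) is a polynomial in y; find its integer roots y ∈ {−4, ..., 4}, then test f_x and f at those candidates.
  x = -4: f_y(-4, y) = -6*y**2 - 18*y - 16; no integer root y with |y| ≤ 4.
  x = -3: f_y(-3, y) = -6*y**2 - 20*y - 17; no integer root y with |y| ≤ 4.
  x = -2: f_y(-2, y) = -6*y**2 - 22*y - 20; vanishes at y ∈ {-2}. (-2, -2): f_x = 0, f = 0 — SINGULAR.
  x = -1: f_y(-1, y) = -6*y**2 - 24*y - 25; no integer root y with |y| ≤ 4.
  x = 0: f_y(0, y) = -6*y**2 - 26*y - 32; no integer root y with |y| ≤ 4.
  x = 1: f_y(1, y) = -6*y**2 - 28*y - 41; no integer root y with |y| ≤ 4.
  x = 2: f_y(2, y) = -6*y**2 - 30*y - 52; no integer root y with |y| ≤ 4.
  x = 3: f_y(3, y) = -6*y**2 - 32*y - 65; no integer root y with |y| ≤ 4.
  x = 4: f_y(4, y) = -6*y**2 - 34*y - 80; no integer root y with |y| ≤ 4.
Only singular point on the grid: (-2, -2).
Classify: substitute x = -2 + u, y = -2 + v and expand: f = u**3 - u**2*v - u*v**2 - 2*v**3 + v**2.
No constant or linear terms (consistent with a singular point). Quadratic part: v**2. Cubic part: u**3 - u**2*v - u*v**2 - 2*v**3.
The quadratic part v**2 is a perfect square, so there is a single (double) tangent line v = 0, i.e. y = -2. Restricting the cubic part to that line (v = 0) leaves u**3 ≠ 0, so f is not divisible by v and the branch is v² ≈ -u**3 to lowest order — this is a cusp.
Classification: cusp.


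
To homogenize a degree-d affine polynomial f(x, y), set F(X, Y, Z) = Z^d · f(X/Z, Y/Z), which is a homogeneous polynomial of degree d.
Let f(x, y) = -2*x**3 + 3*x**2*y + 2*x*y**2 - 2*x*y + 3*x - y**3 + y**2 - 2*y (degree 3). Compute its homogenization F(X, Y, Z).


F(X, Y, Z) = -2*X**3 + 3*X**2*Y + 2*X*Y**2 - 2*X*Y*Z + 3*X*Z**2 - Y**3 + Y**2*Z - 2*Y*Z**2

deg(f) = 3.
Substitute x = X/Z, y = Y/Z into f, then multiply by Z^3.
  monomial -2·x^3·y^0 ↦ -2·X^3·Y^0·Z^0.
  monomial 3·x^2·y^1 ↦ 3·X^2·Y^1·Z^0.
  monomial 2·x^1·y^2 ↦ 2·X^1·Y^2·Z^0.
  monomial -2·x^1·y^1 ↦ -2·X^1·Y^1·Z^1.
  monomial 3·x^1·y^0 ↦ 3·X^1·Y^0·Z^2.
  monomial -1·x^0·y^3 ↦ -1·X^0·Y^3·Z^0.
  monomial 1·x^0·y^2 ↦ 1·X^0·Y^2·Z^1.
  monomial -2·x^0·y^1 ↦ -2·X^0·Y^1·Z^2.
Collecting: F(X, Y, Z) = -2*X**3 + 3*X**2*Y + 2*X*Y**2 - 2*X*Y*Z + 3*X*Z**2 - Y**3 + Y**2*Z - 2*Y*Z**2.


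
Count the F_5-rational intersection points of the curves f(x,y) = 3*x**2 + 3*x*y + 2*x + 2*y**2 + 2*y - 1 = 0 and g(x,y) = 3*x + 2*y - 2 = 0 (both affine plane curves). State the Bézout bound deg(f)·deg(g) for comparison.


Common zeros: {(4, 0)}; count = 1; Bézout bound = 2.

deg(f) = 2, deg(g) = 1, so Bézout bound = 2.
Scan x ∈ F_5. For each x, list the y ∈ F_5 with f(x, y) ≡ 0 and those with g(x, y) ≡ 0 (mod 5); the common zeros in that column are the intersection.
  x = 0: f ≡ 0 at y ∈ ∅; g ≡ 0 at y ∈ {1}; common: ∅.
  x = 1: f ≡ 0 at y ∈ ∅; g ≡ 0 at y ∈ {2}; common: ∅.
  x = 2: f ≡ 0 at y ∈ {0, 1}; g ≡ 0 at y ∈ {3}; common: ∅.
  x = 3: f ≡ 0 at y ∈ {1}; g ≡ 0 at y ∈ {4}; common: ∅.
  x = 4: f ≡ 0 at y ∈ {0, 3}; g ≡ 0 at y ∈ {0}; common: {0}.
Collecting: common zeros = {(4, 0)}, so the count is 1.
Comparison with the Bézout bound: 1 ≤ 2 = deg(f)·deg(g), as expected for curves with no common component (the affine F_5-count falls short of the bound because intersections may lie at infinity, over extension fields, or carry multiplicity).


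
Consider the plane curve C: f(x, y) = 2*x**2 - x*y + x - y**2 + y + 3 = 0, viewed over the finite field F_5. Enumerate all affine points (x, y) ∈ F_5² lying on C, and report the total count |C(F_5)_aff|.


Affine F_5-points: {(1, 1), (1, 4), (3, 4), (4, 1)}; count = 4.

For each of the 25 pairs (x, y) ∈ F_5², evaluate f(x, y) mod 5. Record the zeros.
  x = 0: [0↦3, 1↦3, 2↦1, 3↦2, 4↦1]  zeros at y ∈ ∅
  x = 1: [0↦1, 1↦0, 2↦2, 3↦2, 4↦0]  zeros at y ∈ {1, 4}
  x = 2: [0↦3, 1↦1, 2↦2, 3↦1, 4↦3]  zeros at y ∈ ∅
  x = 3: [0↦4, 1↦1, 2↦1, 3↦4, 4↦0]  zeros at y ∈ {4}
  x = 4: [0↦4, 1↦0, 2↦4, 3↦1, 4↦1]  zeros at y ∈ {1}
Collecting zeros: affine points = {(1, 1), (1, 4), (3, 4), (4, 1)}.
Total count |C(F_5)_aff| = 4.


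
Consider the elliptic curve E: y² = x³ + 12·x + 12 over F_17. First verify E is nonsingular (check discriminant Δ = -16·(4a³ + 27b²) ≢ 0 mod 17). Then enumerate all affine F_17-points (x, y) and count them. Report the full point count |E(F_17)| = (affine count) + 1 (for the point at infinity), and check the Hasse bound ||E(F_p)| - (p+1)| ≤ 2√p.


Affine points = {(1, 5), (1, 12), (8, 5), (8, 12), (9, 4), (9, 13), (11, 8), (11, 9), (13, 6), (13, 11), (14, 0), (16, 4), (16, 13)}; affine count = 13; |E(F_17)| = 14.

Discriminant check: Δ ∝ 4a³ + 27b² = 4·12³ + 27·12² = 4·1728 + 27·144 ≡ 5 (mod 17). Nonzero ⇒ E is nonsingular.
For each x ∈ F_17, compute rhs = x³ + 12·x + 12 mod 17, then count y ∈ F_17 with y² ≡ rhs.
  x = 0: rhs = 12, matching y values: none (0 points).
  x = 1: rhs = 8, matching y values: 5, 12 (2 points).
  x = 2: rhs = 10, matching y values: none (0 points).
  x = 3: rhs = 7, matching y values: none (0 points).
  x = 4: rhs = 5, matching y values: none (0 points).
  x = 5: rhs = 10, matching y values: none (0 points).
  x = 6: rhs = 11, matching y values: none (0 points).
  x = 7: rhs = 14, matching y values: none (0 points).
  x = 8: rhs = 8, matching y values: 5, 12 (2 points).
  x = 9: rhs = 16, matching y values: 4, 13 (2 points).
  x = 10: rhs = 10, matching y values: none (0 points).
  x = 11: rhs = 13, matching y values: 8, 9 (2 points).
  x = 12: rhs = 14, matching y values: none (0 points).
  x = 13: rhs = 2, matching y values: 6, 11 (2 points).
  x = 14: rhs = 0, matching y values: 0 (1 points).
  x = 15: rhs = 14, matching y values: none (0 points).
  x = 16: rhs = 16, matching y values: 4, 13 (2 points).
Total affine count: 13.
Full point count |E(F_17)| = 13 + 1 = 14.
Hasse bound: |14 − (17+1)| = |-4| = 4 ≤ 2√17 ≈ 8.2462 ✓.


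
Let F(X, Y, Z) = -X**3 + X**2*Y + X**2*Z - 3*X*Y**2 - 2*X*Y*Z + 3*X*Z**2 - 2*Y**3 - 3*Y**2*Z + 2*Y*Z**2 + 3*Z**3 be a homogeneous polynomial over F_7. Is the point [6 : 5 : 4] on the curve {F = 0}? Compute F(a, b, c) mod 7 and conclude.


F(6,5,4) ≡ 5 (mod 7); P is NOT on the curve.

Evaluate F(6, 5, 4) term-by-term (mod 7).
  -X**3 ↦ -1·216·1·1 = -216
  X**2*Y ↦ 1·36·5·1 = 180
  X**2*Z ↦ 1·36·1·4 = 144
  -3*X*Y**2 ↦ -3·6·25·1 = -450
  -2*X*Y*Z ↦ -2·6·5·4 = -240
  3*X*Z**2 ↦ 3·6·1·16 = 288
  -2*Y**3 ↦ -2·1·125·1 = -250
  -3*Y**2*Z ↦ -3·1·25·4 = -300
  2*Y*Z**2 ↦ 2·1·5·16 = 160
  3*Z**3 ↦ 3·1·1·64 = 192
Sum: F(6, 5, 4) = (-216) + (180) + (144) + (-450) + (-240) + (288) + (-250) + (-300) + (160) + (192) = -492.
Reducing mod 7: -492 ≡ 5 (mod 7).
Since F(a, b, c) ≡ 5 ≠ 0 (mod 7), P does NOT lie on the curve.


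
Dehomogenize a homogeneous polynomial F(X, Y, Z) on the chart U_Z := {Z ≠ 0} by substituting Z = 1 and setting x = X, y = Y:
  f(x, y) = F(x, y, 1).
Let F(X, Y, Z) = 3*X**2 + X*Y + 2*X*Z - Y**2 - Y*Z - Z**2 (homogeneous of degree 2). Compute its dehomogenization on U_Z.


f(x, y) = 3*x**2 + x*y + 2*x - y**2 - y - 1

On U_Z we set Z = 1. Each monomial c·X^i·Y^j·Z^k in F becomes c·x^i·y^j·1^k = c·x^i·y^j.
Substituting Z = 1: F(X, Y, 1) = 3*x**2 + x*y + 2*x - y**2 - y - 1.
Note: deg(f) ≤ deg(F) = 2; strict inequality happens when F is divisible by Z (lost terms).


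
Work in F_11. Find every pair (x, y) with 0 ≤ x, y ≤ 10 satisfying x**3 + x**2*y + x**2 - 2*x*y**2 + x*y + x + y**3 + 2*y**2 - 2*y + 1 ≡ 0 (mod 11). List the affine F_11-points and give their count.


Affine F_11-points: {(1, 6), (2, 5), (6, 8), (7, 5), (9, 8), (9, 9), (9, 10), (10, 0)}; count = 8.

For each of the 121 pairs (x, y) ∈ F_11², evaluate f(x, y) mod 11. Record the zeros.
  x = 0: [0↦1, 1↦2, 2↦2, 3↦7, 4↦1, 5↦1, 6↦2, 7↦10, 8↦9, 9↦5, 10↦4]  zeros at y ∈ ∅
  x = 1: [0↦4, 1↦5, 2↦1, 3↦9, 4↦2, 5↦8, 6↦0, 7↦6, 8↦10, 9↦7, 10↦3]  zeros at y ∈ {6}
  x = 2: [0↦4, 1↦7, 2↦1, 3↦3, 4↦8, 5↦0, 6↦7, 7↦2, 8↦2, 9↦2, 10↦8]  zeros at y ∈ {5}
  x = 3: [0↦7, 1↦3, 2↦8, 3↦6, 4↦3, 5↦5, 6↦7, 7↦4, 8↦2, 9↦7, 10↦3]  zeros at y ∈ ∅
  x = 4: [0↦8, 1↦10, 2↦6, 3↦2, 4↦4, 5↦7, 6↦6, 7↦7, 8↦5, 9↦6, 10↦5]  zeros at y ∈ ∅
  x = 5: [0↦2, 1↦1, 2↦1, 3↦8, 4↦6, 5↦1, 6↦10, 7↦6, 8↦6, 9↦5, 10↦9]  zeros at y ∈ ∅
  x = 6: [0↦6, 1↦4, 2↦10, 3↦8, 4↦4, 5↦4, 6↦3, 7↦7, 8↦0, 9↦10, 10↦10]  zeros at y ∈ {8}
  x = 7: [0↦4, 1↦3, 2↦6, 3↦8, 4↦4, 5↦0, 6↦2, 7↦5, 8↦4, 9↦5, 10↦3]  zeros at y ∈ {5}
  x = 8: [0↦2, 1↦4, 2↦6, 3↦3, 4↦1, 5↦6, 6↦2, 7↦6, 8↦2, 9↦7, 10↦5]  zeros at y ∈ ∅
  x = 9: [0↦6, 1↦2, 2↦5, 3↦10, 4↦1, 5↦6, 6↦9, 7↦5, 8↦0, 9↦0, 10↦0]  zeros at y ∈ {8, 9, 10}
  x = 10: [0↦0, 1↦3, 2↦9, 3↦2, 4↦10, 5↦6, 6↦7, 7↦8, 8↦4, 9↦1, 10↦5]  zeros at y ∈ {0}
Collecting zeros: affine points = {(1, 6), (2, 5), (6, 8), (7, 5), (9, 8), (9, 9), (9, 10), (10, 0)}.
Total count |C(F_11)_aff| = 8.


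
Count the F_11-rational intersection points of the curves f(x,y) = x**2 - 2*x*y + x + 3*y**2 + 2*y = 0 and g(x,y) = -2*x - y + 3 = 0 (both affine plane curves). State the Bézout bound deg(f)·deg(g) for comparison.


Common zeros: {(0, 3), (2, 10)}; count = 2; Bézout bound = 2.

deg(f) = 2, deg(g) = 1, so Bézout bound = 2.
Scan x ∈ F_11. For each x, list the y ∈ F_11 with f(x, y) ≡ 0 and those with g(x, y) ≡ 0 (mod 11); the common zeros in that column are the intersection.
  x = 0: f ≡ 0 at y ∈ {0, 3}; g ≡ 0 at y ∈ {3}; common: {3}.
  x = 1: f ≡ 0 at y ∈ {5, 6}; g ≡ 0 at y ∈ {1}; common: ∅.
  x = 2: f ≡ 0 at y ∈ {9, 10}; g ≡ 0 at y ∈ {10}; common: {10}.
  x = 3: f ≡ 0 at y ∈ {1, 4}; g ≡ 0 at y ∈ {8}; common: ∅.
  x = 4: f ≡ 0 at y ∈ {4, 9}; g ≡ 0 at y ∈ {6}; common: ∅.
  x = 5: f ≡ 0 at y ∈ {3, 7}; g ≡ 0 at y ∈ {4}; common: ∅.
  x = 6: f ≡ 0 at y ∈ {8, 10}; g ≡ 0 at y ∈ {2}; common: ∅.
  x = 7: f ≡ 0 at y ∈ {2}; g ≡ 0 at y ∈ {0}; common: ∅.
  x = 8: f ≡ 0 at y ∈ {5, 7}; g ≡ 0 at y ∈ {9}; common: ∅.
  x = 9: f ≡ 0 at y ∈ {1, 8}; g ≡ 0 at y ∈ {7}; common: ∅.
  x = 10: f ≡ 0 at y ∈ {0, 6}; g ≡ 0 at y ∈ {5}; common: ∅.
Collecting: common zeros = {(0, 3), (2, 10)}, so the count is 2.
Comparison with the Bézout bound: 2 ≤ 2 = deg(f)·deg(g), as expected for curves with no common component (the bound is attained).


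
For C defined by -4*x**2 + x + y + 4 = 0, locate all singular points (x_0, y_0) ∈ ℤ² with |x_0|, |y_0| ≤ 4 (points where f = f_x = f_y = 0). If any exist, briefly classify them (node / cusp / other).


No singular points in the scanned grid; C is smooth there.

Compute partial derivatives:
  f_x = 1 - 8*x.
  f_y = 1.
f_y = 1 is a nonzero constant, so f_y never vanishes: no point (x, y) can satisfy f = f_x = f_y = 0. In particular no (x, y) ∈ {−4, ..., 4}² is singular; the curve is smooth.


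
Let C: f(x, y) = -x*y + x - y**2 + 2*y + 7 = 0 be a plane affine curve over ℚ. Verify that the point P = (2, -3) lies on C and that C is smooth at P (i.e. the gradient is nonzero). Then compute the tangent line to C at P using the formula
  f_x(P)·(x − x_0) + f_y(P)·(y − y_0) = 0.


Tangent line at P: 4*x + 6*y + 10 = 0.

Step 1: f(2, -3) = 0, so P lies on C.
Step 2: partial derivatives
  f_x(x, y) = 1 - y, f_y(x, y) = -x - 2*y + 2.
  f_x(P) = 4, f_y(P) = 6 (gradient nonzero, so P is smooth).
Step 3: tangent line at P: 4·(x − 2) + 6·(y − -3) = 0.
Expanding: 4*x + 6*y + 10 = 0.


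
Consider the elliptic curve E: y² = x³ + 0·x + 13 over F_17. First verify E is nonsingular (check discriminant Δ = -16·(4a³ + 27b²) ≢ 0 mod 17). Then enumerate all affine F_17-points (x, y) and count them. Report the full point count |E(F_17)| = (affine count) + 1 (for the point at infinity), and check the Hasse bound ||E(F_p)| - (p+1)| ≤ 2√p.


Affine points = {(0, 8), (0, 9), (2, 2), (2, 15), (4, 3), (4, 14), (5, 6), (5, 11), (6, 5), (6, 12), (7, 4), (7, 13), (8, 7), (8, 10), (11, 1), (11, 16), (13, 0)}; affine count = 17; |E(F_17)| = 18.

Discriminant check: Δ ∝ 4a³ + 27b² = 4·0³ + 27·13² = 4·0 + 27·169 ≡ 7 (mod 17). Nonzero ⇒ E is nonsingular.
For each x ∈ F_17, compute rhs = x³ + 0·x + 13 mod 17, then count y ∈ F_17 with y² ≡ rhs.
  x = 0: rhs = 13, matching y values: 8, 9 (2 points).
  x = 1: rhs = 14, matching y values: none (0 points).
  x = 2: rhs = 4, matching y values: 2, 15 (2 points).
  x = 3: rhs = 6, matching y values: none (0 points).
  x = 4: rhs = 9, matching y values: 3, 14 (2 points).
  x = 5: rhs = 2, matching y values: 6, 11 (2 points).
  x = 6: rhs = 8, matching y values: 5, 12 (2 points).
  x = 7: rhs = 16, matching y values: 4, 13 (2 points).
  x = 8: rhs = 15, matching y values: 7, 10 (2 points).
  x = 9: rhs = 11, matching y values: none (0 points).
  x = 10: rhs = 10, matching y values: none (0 points).
  x = 11: rhs = 1, matching y values: 1, 16 (2 points).
  x = 12: rhs = 7, matching y values: none (0 points).
  x = 13: rhs = 0, matching y values: 0 (1 points).
  x = 14: rhs = 3, matching y values: none (0 points).
  x = 15: rhs = 5, matching y values: none (0 points).
  x = 16: rhs = 12, matching y values: none (0 points).
Total affine count: 17.
Full point count |E(F_17)| = 17 + 1 = 18.
Hasse bound: |18 − (17+1)| = |0| = 0 ≤ 2√17 ≈ 8.2462 ✓.


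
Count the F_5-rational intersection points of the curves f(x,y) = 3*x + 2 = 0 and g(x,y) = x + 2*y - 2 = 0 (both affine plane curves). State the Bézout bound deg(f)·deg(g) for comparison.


Common zeros: {(1, 3)}; count = 1; Bézout bound = 1.

deg(f) = 1, deg(g) = 1, so Bézout bound = 1.
Scan x ∈ F_5. For each x, list the y ∈ F_5 with f(x, y) ≡ 0 and those with g(x, y) ≡ 0 (mod 5); the common zeros in that column are the intersection.
  x = 0: f ≡ 0 at y ∈ ∅; g ≡ 0 at y ∈ {1}; common: ∅.
  x = 1: f ≡ 0 at y ∈ {0, 1, 2, 3, 4}; g ≡ 0 at y ∈ {3}; common: {3}.
  x = 2: f ≡ 0 at y ∈ ∅; g ≡ 0 at y ∈ {0}; common: ∅.
  x = 3: f ≡ 0 at y ∈ ∅; g ≡ 0 at y ∈ {2}; common: ∅.
  x = 4: f ≡ 0 at y ∈ ∅; g ≡ 0 at y ∈ {4}; common: ∅.
Collecting: common zeros = {(1, 3)}, so the count is 1.
Comparison with the Bézout bound: 1 ≤ 1 = deg(f)·deg(g), as expected for curves with no common component (the bound is attained).


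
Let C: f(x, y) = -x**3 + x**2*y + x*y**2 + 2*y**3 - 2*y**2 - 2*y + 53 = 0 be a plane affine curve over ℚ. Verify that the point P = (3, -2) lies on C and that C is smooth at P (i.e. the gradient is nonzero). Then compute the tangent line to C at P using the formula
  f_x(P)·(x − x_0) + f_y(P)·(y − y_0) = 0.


Tangent line at P: -35*x + 27*y + 159 = 0.

Step 1: f(3, -2) = 0, so P lies on C.
Step 2: partial derivatives
  f_x(x, y) = -3*x**2 + 2*x*y + y**2, f_y(x, y) = x**2 + 2*x*y + 6*y**2 - 4*y - 2.
  f_x(P) = -35, f_y(P) = 27 (gradient nonzero, so P is smooth).
Step 3: tangent line at P: -35·(x − 3) + 27·(y − -2) = 0.
Expanding: -35*x + 27*y + 159 = 0.


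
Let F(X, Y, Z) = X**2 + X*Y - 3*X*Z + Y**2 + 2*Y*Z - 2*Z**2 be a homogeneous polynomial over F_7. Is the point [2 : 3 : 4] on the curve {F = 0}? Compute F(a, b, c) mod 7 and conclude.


F(2,3,4) ≡ 1 (mod 7); P is NOT on the curve.

Evaluate F(2, 3, 4) term-by-term (mod 7).
  X**2 ↦ 1·4·1·1 = 4
  X*Y ↦ 1·2·3·1 = 6
  -3*X*Z ↦ -3·2·1·4 = -24
  Y**2 ↦ 1·1·9·1 = 9
  2*Y*Z ↦ 2·1·3·4 = 24
  -2*Z**2 ↦ -2·1·1·16 = -32
Sum: F(2, 3, 4) = (4) + (6) + (-24) + (9) + (24) + (-32) = -13.
Reducing mod 7: -13 ≡ 1 (mod 7).
Since F(a, b, c) ≡ 1 ≠ 0 (mod 7), P does NOT lie on the curve.


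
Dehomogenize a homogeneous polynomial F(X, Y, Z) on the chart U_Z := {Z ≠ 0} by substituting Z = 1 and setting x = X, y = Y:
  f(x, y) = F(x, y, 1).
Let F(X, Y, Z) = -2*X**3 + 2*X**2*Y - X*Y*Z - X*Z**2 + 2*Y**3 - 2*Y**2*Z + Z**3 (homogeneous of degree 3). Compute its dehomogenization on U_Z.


f(x, y) = -2*x**3 + 2*x**2*y - x*y - x + 2*y**3 - 2*y**2 + 1

On U_Z we set Z = 1. Each monomial c·X^i·Y^j·Z^k in F becomes c·x^i·y^j·1^k = c·x^i·y^j.
Substituting Z = 1: F(X, Y, 1) = -2*x**3 + 2*x**2*y - x*y - x + 2*y**3 - 2*y**2 + 1.
Note: deg(f) ≤ deg(F) = 3; strict inequality happens when F is divisible by Z (lost terms).


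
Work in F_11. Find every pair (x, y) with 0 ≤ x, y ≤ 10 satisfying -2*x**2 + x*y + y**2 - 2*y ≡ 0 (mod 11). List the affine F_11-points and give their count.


Affine F_11-points: {(0, 0), (0, 2), (1, 2), (1, 10), (4, 10), (5, 4), (8, 1), (8, 4), (9, 1), (9, 3)}; count = 10.

For each of the 121 pairs (x, y) ∈ F_11², evaluate f(x, y) mod 11. Record the zeros.
  x = 0: [0↦0, 1↦10, 2↦0, 3↦3, 4↦8, 5↦4, 6↦2, 7↦2, 8↦4, 9↦8, 10↦3]  zeros at y ∈ {0, 2}
  x = 1: [0↦9, 1↦9, 2↦0, 3↦4, 4↦10, 5↦7, 6↦6, 7↦7, 8↦10, 9↦4, 10↦0]  zeros at y ∈ {2, 10}
  x = 2: [0↦3, 1↦4, 2↦7, 3↦1, 4↦8, 5↦6, 6↦6, 7↦8, 8↦1, 9↦7, 10↦4]  zeros at y ∈ ∅
  x = 3: [0↦4, 1↦6, 2↦10, 3↦5, 4↦2, 5↦1, 6↦2, 7↦5, 8↦10, 9↦6, 10↦4]  zeros at y ∈ ∅
  x = 4: [0↦1, 1↦4, 2↦9, 3↦5, 4↦3, 5↦3, 6↦5, 7↦9, 8↦4, 9↦1, 10↦0]  zeros at y ∈ {10}
  x = 5: [0↦5, 1↦9, 2↦4, 3↦1, 4↦0, 5↦1, 6↦4, 7↦9, 8↦5, 9↦3, 10↦3]  zeros at y ∈ {4}
  x = 6: [0↦5, 1↦10, 2↦6, 3↦4, 4↦4, 5↦6, 6↦10, 7↦5, 8↦2, 9↦1, 10↦2]  zeros at y ∈ ∅
  x = 7: [0↦1, 1↦7, 2↦4, 3↦3, 4↦4, 5↦7, 6↦1, 7↦8, 8↦6, 9↦6, 10↦8]  zeros at y ∈ ∅
  x = 8: [0↦4, 1↦0, 2↦9, 3↦9, 4↦0, 5↦4, 6↦10, 7↦7, 8↦6, 9↦7, 10↦10]  zeros at y ∈ {1, 4}
  x = 9: [0↦3, 1↦0, 2↦10, 3↦0, 4↦3, 5↦8, 6↦4, 7↦2, 8↦2, 9↦4, 10↦8]  zeros at y ∈ {1, 3}
  x = 10: [0↦9, 1↦7, 2↦7, 3↦9, 4↦2, 5↦8, 6↦5, 7↦4, 8↦5, 9↦8, 10↦2]  zeros at y ∈ ∅
Collecting zeros: affine points = {(0, 0), (0, 2), (1, 2), (1, 10), (4, 10), (5, 4), (8, 1), (8, 4), (9, 1), (9, 3)}.
Total count |C(F_11)_aff| = 10.


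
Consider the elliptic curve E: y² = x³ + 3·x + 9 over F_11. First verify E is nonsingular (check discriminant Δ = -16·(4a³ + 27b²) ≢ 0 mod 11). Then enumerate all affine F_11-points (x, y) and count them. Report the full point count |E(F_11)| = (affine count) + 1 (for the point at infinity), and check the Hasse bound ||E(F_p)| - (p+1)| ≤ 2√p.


Affine points = {(0, 3), (0, 8), (2, 1), (2, 10), (3, 1), (3, 10), (6, 1), (6, 10), (10, 4), (10, 7)}; affine count = 10; |E(F_11)| = 11.

Discriminant check: Δ ∝ 4a³ + 27b² = 4·3³ + 27·9² = 4·27 + 27·81 ≡ 7 (mod 11). Nonzero ⇒ E is nonsingular.
For each x ∈ F_11, compute rhs = x³ + 3·x + 9 mod 11, then count y ∈ F_11 with y² ≡ rhs.
  x = 0: rhs = 9, matching y values: 3, 8 (2 points).
  x = 1: rhs = 2, matching y values: none (0 points).
  x = 2: rhs = 1, matching y values: 1, 10 (2 points).
  x = 3: rhs = 1, matching y values: 1, 10 (2 points).
  x = 4: rhs = 8, matching y values: none (0 points).
  x = 5: rhs = 6, matching y values: none (0 points).
  x = 6: rhs = 1, matching y values: 1, 10 (2 points).
  x = 7: rhs = 10, matching y values: none (0 points).
  x = 8: rhs = 6, matching y values: none (0 points).
  x = 9: rhs = 6, matching y values: none (0 points).
  x = 10: rhs = 5, matching y values: 4, 7 (2 points).
Total affine count: 10.
Full point count |E(F_11)| = 10 + 1 = 11.
Hasse bound: |11 − (11+1)| = |-1| = 1 ≤ 2√11 ≈ 6.6332 ✓.


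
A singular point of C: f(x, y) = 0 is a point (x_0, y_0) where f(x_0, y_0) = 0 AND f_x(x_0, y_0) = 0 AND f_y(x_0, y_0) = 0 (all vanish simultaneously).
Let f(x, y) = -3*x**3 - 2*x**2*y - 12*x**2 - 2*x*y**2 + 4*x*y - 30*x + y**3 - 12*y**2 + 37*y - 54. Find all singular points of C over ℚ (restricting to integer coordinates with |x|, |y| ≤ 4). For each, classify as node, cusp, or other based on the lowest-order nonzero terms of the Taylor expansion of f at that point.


Singular points: {(-2, 3)}; classification: cusp.

Compute partial derivatives:
  f_x = -9*x**2 - 4*x*y - 24*x - 2*y**2 + 4*y - 30.
  f_y = -2*x**2 - 4*x*y + 4*x + 3*y**2 - 24*y + 37.
Scan x_0 ∈ {−4, ..., 4}. For each x_0, f_y(x_0, y) is a polynomial in y; find its integer roots y ∈ {−4, ..., 4}, then test f_x and f at those candidates.
  x = -4: f_y(-4, y) = 3*y**2 - 8*y - 11; vanishes at y ∈ {-1}. (-4, -1): f_x = -100 ≠ 0.
  x = -3: f_y(-3, y) = 3*y**2 - 12*y + 7; no integer root y with |y| ≤ 4.
  x = -2: f_y(-2, y) = 3*y**2 - 16*y + 21; vanishes at y ∈ {3}. (-2, 3): f_x = 0, f = 0 — SINGULAR.
  x = -1: f_y(-1, y) = 3*y**2 - 20*y + 31; no integer root y with |y| ≤ 4.
  x = 0: f_y(0, y) = 3*y**2 - 24*y + 37; no integer root y with |y| ≤ 4.
  x = 1: f_y(1, y) = 3*y**2 - 28*y + 39; no integer root y with |y| ≤ 4.
  x = 2: f_y(2, y) = 3*y**2 - 32*y + 37; no integer root y with |y| ≤ 4.
  x = 3: f_y(3, y) = 3*y**2 - 36*y + 31; no integer root y with |y| ≤ 4.
  x = 4: f_y(4, y) = 3*y**2 - 40*y + 21; no integer root y with |y| ≤ 4.
Only singular point on the grid: (-2, 3).
Classify: substitute x = -2 + u, y = 3 + v and expand: f = -3*u**3 - 2*u**2*v - 2*u*v**2 + v**3 + v**2.
No constant or linear terms (consistent with a singular point). Quadratic part: v**2. Cubic part: -3*u**3 - 2*u**2*v - 2*u*v**2 + v**3.
The quadratic part v**2 is a perfect square, so there is a single (double) tangent line v = 0, i.e. y = 3. Restricting the cubic part to that line (v = 0) leaves -3*u**3 ≠ 0, so f is not divisible by v and the branch is v² ≈ 3*u**3 to lowest order — this is a cusp.
Classification: cusp.


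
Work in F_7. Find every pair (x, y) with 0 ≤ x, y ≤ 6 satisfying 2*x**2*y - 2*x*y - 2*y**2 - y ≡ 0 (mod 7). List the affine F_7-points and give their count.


Affine F_7-points: {(0, 0), (0, 3), (1, 0), (1, 3), (2, 0), (2, 5), (3, 0), (3, 2), (4, 0), (4, 1), (5, 0), (5, 2), (6, 0), (6, 5)}; count = 14.

For each of the 49 pairs (x, y) ∈ F_7², evaluate f(x, y) mod 7. Record the zeros.
  x = 0: [0↦0, 1↦4, 2↦4, 3↦0, 4↦6, 5↦1, 6↦6]  zeros at y ∈ {0, 3}
  x = 1: [0↦0, 1↦4, 2↦4, 3↦0, 4↦6, 5↦1, 6↦6]  zeros at y ∈ {0, 3}
  x = 2: [0↦0, 1↦1, 2↦5, 3↦5, 4↦1, 5↦0, 6↦2]  zeros at y ∈ {0, 5}
  x = 3: [0↦0, 1↦2, 2↦0, 3↦1, 4↦5, 5↦5, 6↦1]  zeros at y ∈ {0, 2}
  x = 4: [0↦0, 1↦0, 2↦3, 3↦2, 4↦4, 5↦2, 6↦3]  zeros at y ∈ {0, 1}
  x = 5: [0↦0, 1↦2, 2↦0, 3↦1, 4↦5, 5↦5, 6↦1]  zeros at y ∈ {0, 2}
  x = 6: [0↦0, 1↦1, 2↦5, 3↦5, 4↦1, 5↦0, 6↦2]  zeros at y ∈ {0, 5}
Collecting zeros: affine points = {(0, 0), (0, 3), (1, 0), (1, 3), (2, 0), (2, 5), (3, 0), (3, 2), (4, 0), (4, 1), (5, 0), (5, 2), (6, 0), (6, 5)}.
Total count |C(F_7)_aff| = 14.


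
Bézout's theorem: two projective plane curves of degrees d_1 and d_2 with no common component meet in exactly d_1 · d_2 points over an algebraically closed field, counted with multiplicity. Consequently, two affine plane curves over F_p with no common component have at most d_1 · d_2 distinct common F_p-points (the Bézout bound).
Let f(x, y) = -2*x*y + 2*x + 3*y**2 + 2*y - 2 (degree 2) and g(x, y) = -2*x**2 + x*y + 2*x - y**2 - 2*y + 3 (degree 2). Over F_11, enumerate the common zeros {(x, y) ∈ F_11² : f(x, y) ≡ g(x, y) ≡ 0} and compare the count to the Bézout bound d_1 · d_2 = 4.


Common zeros: {(3, 10)}; count = 1; Bézout bound = 4.

deg(f) = 2, deg(g) = 2, so Bézout bound = 4.
Scan x ∈ F_11. For each x, list the y ∈ F_11 with f(x, y) ≡ 0 and those with g(x, y) ≡ 0 (mod 11); the common zeros in that column are the intersection.
  x = 0: f ≡ 0 at y ∈ ∅; g ≡ 0 at y ∈ {1, 8}; common: ∅.
  x = 1: f ≡ 0 at y ∈ {0}; g ≡ 0 at y ∈ ∅; common: ∅.
  x = 2: f ≡ 0 at y ∈ ∅; g ≡ 0 at y ∈ ∅; common: ∅.
  x = 3: f ≡ 0 at y ∈ {6, 10}; g ≡ 0 at y ∈ {2, 10}; common: {10}.
  x = 4: f ≡ 0 at y ∈ ∅; g ≡ 0 at y ∈ ∅; common: ∅.
  x = 5: f ≡ 0 at y ∈ {3, 7}; g ≡ 0 at y ∈ {6, 8}; common: ∅.
  x = 6: f ≡ 0 at y ∈ ∅; g ≡ 0 at y ∈ ∅; common: ∅.
  x = 7: f ≡ 0 at y ∈ {2}; g ≡ 0 at y ∈ {1, 4}; common: ∅.
  x = 8: f ≡ 0 at y ∈ ∅; g ≡ 0 at y ∈ ∅; common: ∅.
  x = 9: f ≡ 0 at y ∈ {4, 5}; g ≡ 0 at y ∈ ∅; common: ∅.
  x = 10: f ≡ 0 at y ∈ {8, 9}; g ≡ 0 at y ∈ {2, 6}; common: ∅.
Collecting: common zeros = {(3, 10)}, so the count is 1.
Comparison with the Bézout bound: 1 ≤ 4 = deg(f)·deg(g), as expected for curves with no common component (the affine F_11-count falls short of the bound because intersections may lie at infinity, over extension fields, or carry multiplicity).


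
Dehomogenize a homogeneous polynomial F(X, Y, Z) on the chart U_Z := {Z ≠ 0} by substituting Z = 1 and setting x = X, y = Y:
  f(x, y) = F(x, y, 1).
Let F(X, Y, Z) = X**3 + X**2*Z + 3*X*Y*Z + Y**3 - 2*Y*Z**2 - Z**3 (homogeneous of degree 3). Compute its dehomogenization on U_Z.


f(x, y) = x**3 + x**2 + 3*x*y + y**3 - 2*y - 1

On U_Z we set Z = 1. Each monomial c·X^i·Y^j·Z^k in F becomes c·x^i·y^j·1^k = c·x^i·y^j.
Substituting Z = 1: F(X, Y, 1) = x**3 + x**2 + 3*x*y + y**3 - 2*y - 1.
Note: deg(f) ≤ deg(F) = 3; strict inequality happens when F is divisible by Z (lost terms).


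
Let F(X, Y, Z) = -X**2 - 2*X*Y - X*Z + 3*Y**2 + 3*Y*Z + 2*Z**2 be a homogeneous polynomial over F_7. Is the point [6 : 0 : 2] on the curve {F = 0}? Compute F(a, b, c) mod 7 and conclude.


F(6,0,2) ≡ 2 (mod 7); P is NOT on the curve.

Evaluate F(6, 0, 2) term-by-term (mod 7).
  -X**2 ↦ -1·36·1·1 = -36
  -2*X*Y ↦ -2·6·0·1 = 0
  -X*Z ↦ -1·6·1·2 = -12
  3*Y**2 ↦ 3·1·0·1 = 0
  3*Y*Z ↦ 3·1·0·2 = 0
  2*Z**2 ↦ 2·1·1·4 = 8
Sum: F(6, 0, 2) = (-36) + (0) + (-12) + (0) + (0) + (8) = -40.
Reducing mod 7: -40 ≡ 2 (mod 7).
Since F(a, b, c) ≡ 2 ≠ 0 (mod 7), P does NOT lie on the curve.


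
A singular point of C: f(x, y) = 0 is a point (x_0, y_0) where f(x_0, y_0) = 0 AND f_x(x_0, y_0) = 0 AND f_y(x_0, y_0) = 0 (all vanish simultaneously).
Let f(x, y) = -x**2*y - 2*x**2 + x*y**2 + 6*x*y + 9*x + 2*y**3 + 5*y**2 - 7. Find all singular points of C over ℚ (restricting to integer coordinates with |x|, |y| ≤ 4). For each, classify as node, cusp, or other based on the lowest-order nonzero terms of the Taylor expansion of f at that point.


Singular points: {(2, -1)}; classification: node.

Compute partial derivatives:
  f_x = -2*x*y - 4*x + y**2 + 6*y + 9.
  f_y = -x**2 + 2*x*y + 6*x + 6*y**2 + 10*y.
Scan x_0 ∈ {−4, ..., 4}. For each x_0, f_y(x_0, y) is a polynomial in y; find its integer roots y ∈ {−4, ..., 4}, then test f_x and f at those candidates.
  x = -4: f_y(-4, y) = 6*y**2 + 2*y - 40; no integer root y with |y| ≤ 4.
  x = -3: f_y(-3, y) = 6*y**2 + 4*y - 27; no integer root y with |y| ≤ 4.
  x = -2: f_y(-2, y) = 6*y**2 + 6*y - 16; no integer root y with |y| ≤ 4.
  x = -1: f_y(-1, y) = 6*y**2 + 8*y - 7; no integer root y with |y| ≤ 4.
  x = 0: f_y(0, y) = 6*y**2 + 10*y; vanishes at y ∈ {0}. (0, 0): f_x = 9 ≠ 0.
  x = 1: f_y(1, y) = 6*y**2 + 12*y + 5; no integer root y with |y| ≤ 4.
  x = 2: f_y(2, y) = 6*y**2 + 14*y + 8; vanishes at y ∈ {-1}. (2, -1): f_x = 0, f = 0 — SINGULAR.
  x = 3: f_y(3, y) = 6*y**2 + 16*y + 9; no integer root y with |y| ≤ 4.
  x = 4: f_y(4, y) = 6*y**2 + 18*y + 8; no integer root y with |y| ≤ 4.
Only singular point on the grid: (2, -1).
Classify: substitute x = 2 + u, y = -1 + v and expand: f = -u**2*v - u**2 + u*v**2 + 2*v**3 + v**2.
No constant or linear terms (consistent with a singular point). Quadratic part: -u**2 + v**2. Cubic part: -u**2*v + u*v**2 + 2*v**3.
The quadratic part v**2 - u**2 = (v − u)(v + u) splits into two distinct linear factors, so there are two distinct tangent lines y − -1 = ±(x − 2) — this is a node (ordinary double point).
Classification: node.
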